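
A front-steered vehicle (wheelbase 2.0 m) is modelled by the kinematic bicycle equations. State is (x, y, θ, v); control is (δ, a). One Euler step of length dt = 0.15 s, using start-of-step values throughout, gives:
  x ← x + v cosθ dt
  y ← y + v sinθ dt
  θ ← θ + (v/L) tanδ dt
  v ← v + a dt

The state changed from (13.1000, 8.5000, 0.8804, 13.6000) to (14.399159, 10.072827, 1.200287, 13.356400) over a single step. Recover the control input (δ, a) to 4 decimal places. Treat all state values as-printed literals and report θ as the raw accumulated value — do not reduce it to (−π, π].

δ = 0.3039, a = -1.6240

a = (v'−v)/dt = (-0.243600)/0.15 = -1.6240
Δθ = θ'−θ = 0.319887;  (v·dt/L) = 13.6000·0.15/2.0 = 1.020000
tan δ = Δθ·L/(v·dt) = 0.313615  →  δ = 0.3039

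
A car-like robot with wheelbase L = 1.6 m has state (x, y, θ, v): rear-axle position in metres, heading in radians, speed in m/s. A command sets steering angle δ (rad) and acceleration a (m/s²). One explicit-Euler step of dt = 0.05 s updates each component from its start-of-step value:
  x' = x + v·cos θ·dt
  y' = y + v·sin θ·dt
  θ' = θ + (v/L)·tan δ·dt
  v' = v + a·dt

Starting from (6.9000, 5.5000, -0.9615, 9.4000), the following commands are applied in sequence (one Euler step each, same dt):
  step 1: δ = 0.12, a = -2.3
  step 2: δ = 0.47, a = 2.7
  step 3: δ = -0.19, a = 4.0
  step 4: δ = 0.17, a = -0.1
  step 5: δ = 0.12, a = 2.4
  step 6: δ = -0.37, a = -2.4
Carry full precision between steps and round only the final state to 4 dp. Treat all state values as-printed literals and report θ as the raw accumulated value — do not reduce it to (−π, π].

(8.8035, 3.3858, -0.8655, 9.6150)

after step 1 (δ=0.12, a=-2.3): (7.168977, 5.114576, -0.926080, 9.285000)
after step 2 (δ=0.47, a=2.7): (7.447978, 4.743515, -0.778690, 9.420000)
after step 3 (δ=-0.19, a=4.0): (7.783252, 4.412709, -0.835304, 9.620000)
after step 4 (δ=0.17, a=-0.1): (8.105979, 4.056047, -0.783700, 9.615000)
after step 5 (δ=0.12, a=2.4): (8.446498, 3.716683, -0.747470, 9.735000)
after step 6 (δ=-0.37, a=-2.4): (8.803486, 3.385798, -0.865465, 9.615000)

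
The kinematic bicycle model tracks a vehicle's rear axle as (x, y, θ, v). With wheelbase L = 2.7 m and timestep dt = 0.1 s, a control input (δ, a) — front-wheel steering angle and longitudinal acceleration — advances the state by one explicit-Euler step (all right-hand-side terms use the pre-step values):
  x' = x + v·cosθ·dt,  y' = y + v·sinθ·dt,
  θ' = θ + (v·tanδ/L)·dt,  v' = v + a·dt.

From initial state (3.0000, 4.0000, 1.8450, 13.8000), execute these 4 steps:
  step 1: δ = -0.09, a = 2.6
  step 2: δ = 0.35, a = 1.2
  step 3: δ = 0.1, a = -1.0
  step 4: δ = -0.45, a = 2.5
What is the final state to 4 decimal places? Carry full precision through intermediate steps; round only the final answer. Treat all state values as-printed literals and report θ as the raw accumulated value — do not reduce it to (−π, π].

(1.0938, 9.2486, 1.7898, 14.3300)

after step 1 (δ=-0.09, a=2.6): (2.626323, 5.328445, 1.798875, 14.060000)
after step 2 (δ=0.35, a=1.2): (2.308417, 6.698033, 1.988961, 14.180000)
after step 3 (δ=0.1, a=-1.0): (1.732590, 7.993852, 2.041655, 14.080000)
after step 4 (δ=-0.45, a=2.5): (1.093849, 9.248632, 1.789751, 14.330000)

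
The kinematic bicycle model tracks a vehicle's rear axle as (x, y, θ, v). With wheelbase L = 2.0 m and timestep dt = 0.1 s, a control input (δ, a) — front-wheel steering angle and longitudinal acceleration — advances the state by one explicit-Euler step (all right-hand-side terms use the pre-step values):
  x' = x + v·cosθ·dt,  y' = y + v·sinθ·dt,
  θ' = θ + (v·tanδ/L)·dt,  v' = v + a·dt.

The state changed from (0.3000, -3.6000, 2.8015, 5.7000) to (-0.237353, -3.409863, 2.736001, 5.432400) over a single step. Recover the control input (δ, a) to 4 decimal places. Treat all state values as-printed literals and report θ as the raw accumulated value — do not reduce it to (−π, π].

a = (v'−v)/dt = (-0.267600)/0.1 = -2.6760
Δθ = θ'−θ = -0.065499;  (v·dt/L) = 5.7000·0.1/2.0 = 0.285000
tan δ = Δθ·L/(v·dt) = -0.229821  →  δ = -0.2259

δ = -0.2259, a = -2.6760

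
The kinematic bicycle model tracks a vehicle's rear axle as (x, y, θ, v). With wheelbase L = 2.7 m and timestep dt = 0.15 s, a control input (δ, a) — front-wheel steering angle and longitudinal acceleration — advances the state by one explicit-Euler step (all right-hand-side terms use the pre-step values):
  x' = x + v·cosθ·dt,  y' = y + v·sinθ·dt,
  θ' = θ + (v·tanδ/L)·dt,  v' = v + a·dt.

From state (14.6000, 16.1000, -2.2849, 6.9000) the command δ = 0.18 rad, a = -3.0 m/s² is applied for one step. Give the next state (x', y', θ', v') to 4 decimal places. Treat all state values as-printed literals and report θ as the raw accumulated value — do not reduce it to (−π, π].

x' = 14.6000 + 6.9000·cos(-2.2849)·0.15 = 13.9221
y' = 16.1000 + 6.9000·sin(-2.2849)·0.15 = 15.3179
θ' = -2.2849 + (6.9000/2.7)·tan(0.18)·0.15 = -2.2151
v' = 6.9000 − 3.0000·0.15 = 6.4500

(13.9221, 15.3179, -2.2151, 6.4500)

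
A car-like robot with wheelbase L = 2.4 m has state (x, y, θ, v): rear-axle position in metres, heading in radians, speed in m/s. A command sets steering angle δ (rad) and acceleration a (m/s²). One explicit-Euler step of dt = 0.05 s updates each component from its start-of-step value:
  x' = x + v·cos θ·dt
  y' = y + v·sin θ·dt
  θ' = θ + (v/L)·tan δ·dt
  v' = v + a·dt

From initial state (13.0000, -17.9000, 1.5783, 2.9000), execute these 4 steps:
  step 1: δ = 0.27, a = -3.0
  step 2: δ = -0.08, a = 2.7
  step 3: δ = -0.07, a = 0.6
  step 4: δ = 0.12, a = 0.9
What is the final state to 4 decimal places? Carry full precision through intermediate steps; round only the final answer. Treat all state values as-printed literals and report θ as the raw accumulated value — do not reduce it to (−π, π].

after step 1 (δ=0.27, a=-3.0): (12.998912, -17.755004, 1.595021, 2.750000)
after step 2 (δ=-0.08, a=2.7): (12.995581, -17.617544, 1.590428, 2.885000)
after step 3 (δ=-0.07, a=0.6): (12.992750, -17.473322, 1.586213, 2.915000)
after step 4 (δ=0.12, a=0.9): (12.990503, -17.327590, 1.593536, 2.960000)

(12.9905, -17.3276, 1.5935, 2.9600)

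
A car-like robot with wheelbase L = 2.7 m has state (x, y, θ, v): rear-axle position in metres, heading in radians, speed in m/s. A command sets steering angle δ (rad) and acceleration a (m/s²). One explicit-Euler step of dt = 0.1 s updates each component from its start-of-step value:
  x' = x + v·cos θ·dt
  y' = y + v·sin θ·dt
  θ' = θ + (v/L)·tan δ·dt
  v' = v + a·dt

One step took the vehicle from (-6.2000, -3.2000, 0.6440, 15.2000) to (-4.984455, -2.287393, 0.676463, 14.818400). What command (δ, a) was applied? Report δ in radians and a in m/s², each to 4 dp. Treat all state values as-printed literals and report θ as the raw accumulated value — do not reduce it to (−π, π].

a = (v'−v)/dt = (-0.381600)/0.1 = -3.8160
Δθ = θ'−θ = 0.032463;  (v·dt/L) = 15.2000·0.1/2.7 = 0.562963
tan δ = Δθ·L/(v·dt) = 0.057665  →  δ = 0.0576

δ = 0.0576, a = -3.8160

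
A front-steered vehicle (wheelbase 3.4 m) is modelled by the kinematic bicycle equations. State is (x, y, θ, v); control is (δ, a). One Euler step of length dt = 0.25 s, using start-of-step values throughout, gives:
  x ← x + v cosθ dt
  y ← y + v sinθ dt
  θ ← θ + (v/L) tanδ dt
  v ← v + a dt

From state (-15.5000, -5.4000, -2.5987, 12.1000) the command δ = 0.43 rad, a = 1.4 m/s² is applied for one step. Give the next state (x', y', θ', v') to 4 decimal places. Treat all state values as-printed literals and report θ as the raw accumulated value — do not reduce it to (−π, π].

x' = -15.5000 + 12.1000·cos(-2.5987)·0.25 = -18.0901
y' = -5.4000 + 12.1000·sin(-2.5987)·0.25 = -6.9628
θ' = -2.5987 + (12.1000/3.4)·tan(0.43)·0.25 = -2.1907
v' = 12.1000 + 1.4000·0.25 = 12.4500

(-18.0901, -6.9628, -2.1907, 12.4500)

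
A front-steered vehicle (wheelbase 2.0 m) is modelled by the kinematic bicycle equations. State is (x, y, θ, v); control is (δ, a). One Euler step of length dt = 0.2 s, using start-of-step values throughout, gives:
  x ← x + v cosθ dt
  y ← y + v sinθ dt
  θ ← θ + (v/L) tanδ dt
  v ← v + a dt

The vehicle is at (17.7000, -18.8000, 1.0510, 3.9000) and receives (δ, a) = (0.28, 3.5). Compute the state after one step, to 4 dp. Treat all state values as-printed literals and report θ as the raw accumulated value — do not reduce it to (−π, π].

x' = 17.7000 + 3.9000·cos(1.0510)·0.2 = 18.0874
y' = -18.8000 + 3.9000·sin(1.0510)·0.2 = -18.1230
θ' = 1.0510 + (3.9000/2.0)·tan(0.28)·0.2 = 1.1631
v' = 3.9000 + 3.5000·0.2 = 4.6000

(18.0874, -18.1230, 1.1631, 4.6000)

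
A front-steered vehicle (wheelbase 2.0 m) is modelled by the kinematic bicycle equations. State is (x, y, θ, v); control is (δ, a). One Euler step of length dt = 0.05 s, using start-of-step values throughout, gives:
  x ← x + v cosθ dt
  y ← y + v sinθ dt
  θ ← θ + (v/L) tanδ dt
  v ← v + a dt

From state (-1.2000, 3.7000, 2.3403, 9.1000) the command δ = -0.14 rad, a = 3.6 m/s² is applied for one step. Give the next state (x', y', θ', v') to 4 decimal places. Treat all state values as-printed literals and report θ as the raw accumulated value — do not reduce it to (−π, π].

(-1.5166, 4.0268, 2.3082, 9.2800)

x' = -1.2000 + 9.1000·cos(2.3403)·0.05 = -1.5166
y' = 3.7000 + 9.1000·sin(2.3403)·0.05 = 4.0268
θ' = 2.3403 + (9.1000/2.0)·tan(-0.14)·0.05 = 2.3082
v' = 9.1000 + 3.6000·0.05 = 9.2800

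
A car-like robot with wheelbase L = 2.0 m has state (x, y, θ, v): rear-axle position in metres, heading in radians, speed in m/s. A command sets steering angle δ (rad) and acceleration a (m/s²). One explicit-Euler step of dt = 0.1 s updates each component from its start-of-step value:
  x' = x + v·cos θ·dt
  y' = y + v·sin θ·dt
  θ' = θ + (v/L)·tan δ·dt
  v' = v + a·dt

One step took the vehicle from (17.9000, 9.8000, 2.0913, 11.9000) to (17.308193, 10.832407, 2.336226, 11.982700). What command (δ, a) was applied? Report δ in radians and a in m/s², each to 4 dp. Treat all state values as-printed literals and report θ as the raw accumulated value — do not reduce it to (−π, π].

δ = 0.3905, a = 0.8270

a = (v'−v)/dt = (0.082700)/0.1 = 0.8270
Δθ = θ'−θ = 0.244926;  (v·dt/L) = 11.9000·0.1/2.0 = 0.595000
tan δ = Δθ·L/(v·dt) = 0.411640  →  δ = 0.3905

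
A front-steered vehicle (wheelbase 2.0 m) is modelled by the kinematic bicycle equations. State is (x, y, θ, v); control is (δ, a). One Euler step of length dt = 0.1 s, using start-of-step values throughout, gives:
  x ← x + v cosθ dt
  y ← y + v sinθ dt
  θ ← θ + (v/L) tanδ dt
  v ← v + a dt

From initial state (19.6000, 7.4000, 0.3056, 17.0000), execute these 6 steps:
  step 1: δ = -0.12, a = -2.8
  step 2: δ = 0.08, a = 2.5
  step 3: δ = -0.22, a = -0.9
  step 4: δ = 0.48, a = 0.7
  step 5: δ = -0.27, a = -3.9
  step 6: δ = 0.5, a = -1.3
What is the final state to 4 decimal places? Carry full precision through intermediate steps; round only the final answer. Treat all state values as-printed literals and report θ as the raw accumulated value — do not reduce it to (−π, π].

after step 1 (δ=-0.12, a=-2.8): (21.221233, 7.911471, 0.203108, 16.720000)
after step 2 (δ=0.08, a=2.5): (22.858864, 8.248737, 0.270131, 16.970000)
after step 3 (δ=-0.22, a=-0.9): (24.494324, 8.701594, 0.080390, 16.880000)
after step 4 (δ=0.48, a=0.7): (26.176873, 8.837145, 0.519785, 16.950000)
after step 5 (δ=-0.27, a=-3.9): (27.648008, 9.679041, 0.285233, 16.560000)
after step 6 (δ=0.5, a=-1.3): (29.237099, 10.145007, 0.737571, 16.430000)

(29.2371, 10.1450, 0.7376, 16.4300)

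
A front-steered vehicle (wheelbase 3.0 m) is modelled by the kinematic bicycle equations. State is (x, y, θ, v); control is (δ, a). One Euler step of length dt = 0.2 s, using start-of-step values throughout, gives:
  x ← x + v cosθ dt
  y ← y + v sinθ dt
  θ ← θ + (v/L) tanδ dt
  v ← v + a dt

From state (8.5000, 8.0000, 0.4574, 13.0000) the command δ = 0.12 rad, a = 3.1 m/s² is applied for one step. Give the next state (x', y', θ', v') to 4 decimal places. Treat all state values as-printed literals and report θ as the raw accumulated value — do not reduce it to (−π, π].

x' = 8.5000 + 13.0000·cos(0.4574)·0.2 = 10.8327
y' = 8.0000 + 13.0000·sin(0.4574)·0.2 = 9.1482
θ' = 0.4574 + (13.0000/3.0)·tan(0.12)·0.2 = 0.5619
v' = 13.0000 + 3.1000·0.2 = 13.6200

(10.8327, 9.1482, 0.5619, 13.6200)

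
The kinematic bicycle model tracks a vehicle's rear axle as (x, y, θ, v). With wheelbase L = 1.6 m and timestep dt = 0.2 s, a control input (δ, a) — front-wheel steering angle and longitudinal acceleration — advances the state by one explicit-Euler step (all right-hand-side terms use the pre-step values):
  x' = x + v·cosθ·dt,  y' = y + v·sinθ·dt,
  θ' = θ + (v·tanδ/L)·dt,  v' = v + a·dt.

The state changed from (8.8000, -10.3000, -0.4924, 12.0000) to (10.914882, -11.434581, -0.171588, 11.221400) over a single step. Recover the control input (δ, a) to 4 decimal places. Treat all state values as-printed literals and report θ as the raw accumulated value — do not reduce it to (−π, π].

δ = 0.2107, a = -3.8930

a = (v'−v)/dt = (-0.778600)/0.2 = -3.8930
Δθ = θ'−θ = 0.320812;  (v·dt/L) = 12.0000·0.2/1.6 = 1.500000
tan δ = Δθ·L/(v·dt) = 0.213875  →  δ = 0.2107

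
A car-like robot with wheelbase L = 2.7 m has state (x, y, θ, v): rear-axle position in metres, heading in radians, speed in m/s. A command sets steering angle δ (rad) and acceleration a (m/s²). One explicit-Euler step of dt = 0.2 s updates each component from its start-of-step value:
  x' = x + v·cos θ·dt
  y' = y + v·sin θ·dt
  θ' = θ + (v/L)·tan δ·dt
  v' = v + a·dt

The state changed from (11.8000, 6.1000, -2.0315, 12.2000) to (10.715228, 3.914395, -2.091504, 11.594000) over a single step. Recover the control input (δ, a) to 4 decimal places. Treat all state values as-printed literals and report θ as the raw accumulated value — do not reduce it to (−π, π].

δ = -0.0663, a = -3.0300

a = (v'−v)/dt = (-0.606000)/0.2 = -3.0300
Δθ = θ'−θ = -0.060004;  (v·dt/L) = 12.2000·0.2/2.7 = 0.903704
tan δ = Δθ·L/(v·dt) = -0.066398  →  δ = -0.0663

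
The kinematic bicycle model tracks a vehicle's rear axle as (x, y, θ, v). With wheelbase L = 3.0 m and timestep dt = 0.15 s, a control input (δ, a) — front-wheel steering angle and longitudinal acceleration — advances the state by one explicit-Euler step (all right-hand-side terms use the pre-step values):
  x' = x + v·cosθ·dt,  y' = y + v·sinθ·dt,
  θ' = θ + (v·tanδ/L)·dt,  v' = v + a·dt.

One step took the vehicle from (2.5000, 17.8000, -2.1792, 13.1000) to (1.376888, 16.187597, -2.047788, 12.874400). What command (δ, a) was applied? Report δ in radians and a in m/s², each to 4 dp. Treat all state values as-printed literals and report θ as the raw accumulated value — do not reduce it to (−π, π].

a = (v'−v)/dt = (-0.225600)/0.15 = -1.5040
Δθ = θ'−θ = 0.131412;  (v·dt/L) = 13.1000·0.15/3.0 = 0.655000
tan δ = Δθ·L/(v·dt) = 0.200629  →  δ = 0.1980

δ = 0.1980, a = -1.5040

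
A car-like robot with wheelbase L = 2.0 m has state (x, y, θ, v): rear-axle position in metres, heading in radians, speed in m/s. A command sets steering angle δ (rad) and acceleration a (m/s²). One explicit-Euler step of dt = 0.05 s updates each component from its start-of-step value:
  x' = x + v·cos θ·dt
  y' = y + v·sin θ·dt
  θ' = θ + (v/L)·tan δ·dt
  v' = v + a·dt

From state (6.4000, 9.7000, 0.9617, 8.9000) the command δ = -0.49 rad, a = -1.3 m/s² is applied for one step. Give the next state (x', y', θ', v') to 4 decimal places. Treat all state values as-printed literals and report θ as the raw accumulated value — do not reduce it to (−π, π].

(6.6546, 10.0650, 0.8430, 8.8350)

x' = 6.4000 + 8.9000·cos(0.9617)·0.05 = 6.6546
y' = 9.7000 + 8.9000·sin(0.9617)·0.05 = 10.0650
θ' = 0.9617 + (8.9000/2.0)·tan(-0.49)·0.05 = 0.8430
v' = 8.9000 − 1.3000·0.05 = 8.8350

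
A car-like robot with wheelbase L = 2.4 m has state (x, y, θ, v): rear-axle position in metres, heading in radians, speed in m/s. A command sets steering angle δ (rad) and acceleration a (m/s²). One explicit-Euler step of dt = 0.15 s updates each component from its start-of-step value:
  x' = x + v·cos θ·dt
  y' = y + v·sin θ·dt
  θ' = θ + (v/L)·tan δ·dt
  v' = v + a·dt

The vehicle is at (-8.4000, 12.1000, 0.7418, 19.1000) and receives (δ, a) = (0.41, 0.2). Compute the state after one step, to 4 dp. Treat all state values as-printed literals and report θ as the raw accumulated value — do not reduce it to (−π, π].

(-6.2878, 14.0356, 1.2606, 19.1300)

x' = -8.4000 + 19.1000·cos(0.7418)·0.15 = -6.2878
y' = 12.1000 + 19.1000·sin(0.7418)·0.15 = 14.0356
θ' = 0.7418 + (19.1000/2.4)·tan(0.41)·0.15 = 1.2606
v' = 19.1000 + 0.2000·0.15 = 19.1300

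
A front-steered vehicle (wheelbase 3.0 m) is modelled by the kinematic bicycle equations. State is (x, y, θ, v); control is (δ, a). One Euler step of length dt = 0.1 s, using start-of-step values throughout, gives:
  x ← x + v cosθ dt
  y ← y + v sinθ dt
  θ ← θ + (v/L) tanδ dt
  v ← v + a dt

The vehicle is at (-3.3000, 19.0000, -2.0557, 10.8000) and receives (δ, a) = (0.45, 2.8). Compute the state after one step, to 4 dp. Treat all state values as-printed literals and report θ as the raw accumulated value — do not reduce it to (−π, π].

(-3.8034, 18.0445, -1.8818, 11.0800)

x' = -3.3000 + 10.8000·cos(-2.0557)·0.1 = -3.8034
y' = 19.0000 + 10.8000·sin(-2.0557)·0.1 = 18.0445
θ' = -2.0557 + (10.8000/3.0)·tan(0.45)·0.1 = -1.8818
v' = 10.8000 + 2.8000·0.1 = 11.0800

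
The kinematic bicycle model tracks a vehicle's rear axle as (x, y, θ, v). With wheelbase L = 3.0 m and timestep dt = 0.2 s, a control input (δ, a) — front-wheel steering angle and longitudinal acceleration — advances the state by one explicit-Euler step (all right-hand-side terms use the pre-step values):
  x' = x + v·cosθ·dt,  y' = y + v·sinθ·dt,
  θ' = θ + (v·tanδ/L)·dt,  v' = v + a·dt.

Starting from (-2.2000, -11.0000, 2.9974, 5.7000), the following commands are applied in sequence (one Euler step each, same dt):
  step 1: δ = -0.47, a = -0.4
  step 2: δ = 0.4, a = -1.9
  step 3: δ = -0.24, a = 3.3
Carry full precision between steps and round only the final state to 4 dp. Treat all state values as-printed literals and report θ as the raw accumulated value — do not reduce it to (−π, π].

(-5.4202, -10.2779, 2.8773, 5.9000)

after step 1 (δ=-0.47, a=-0.4): (-3.328169, -10.836189, 2.804373, 5.620000)
after step 2 (δ=0.4, a=-1.9): (-4.388864, -10.464298, 2.962779, 5.240000)
after step 3 (δ=-0.24, a=3.3): (-5.420154, -10.277898, 2.877292, 5.900000)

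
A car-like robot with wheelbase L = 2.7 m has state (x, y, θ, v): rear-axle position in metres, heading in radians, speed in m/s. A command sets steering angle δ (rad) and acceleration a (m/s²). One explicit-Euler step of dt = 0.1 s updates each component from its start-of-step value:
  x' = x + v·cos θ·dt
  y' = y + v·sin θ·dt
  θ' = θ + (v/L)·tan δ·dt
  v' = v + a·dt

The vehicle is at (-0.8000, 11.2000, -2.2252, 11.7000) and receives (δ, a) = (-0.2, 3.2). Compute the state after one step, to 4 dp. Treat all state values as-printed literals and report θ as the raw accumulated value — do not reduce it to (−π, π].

x' = -0.8000 + 11.7000·cos(-2.2252)·0.1 = -1.5122
y' = 11.2000 + 11.7000·sin(-2.2252)·0.1 = 10.2717
θ' = -2.2252 + (11.7000/2.7)·tan(-0.2)·0.1 = -2.3130
v' = 11.7000 + 3.2000·0.1 = 12.0200

(-1.5122, 10.2717, -2.3130, 12.0200)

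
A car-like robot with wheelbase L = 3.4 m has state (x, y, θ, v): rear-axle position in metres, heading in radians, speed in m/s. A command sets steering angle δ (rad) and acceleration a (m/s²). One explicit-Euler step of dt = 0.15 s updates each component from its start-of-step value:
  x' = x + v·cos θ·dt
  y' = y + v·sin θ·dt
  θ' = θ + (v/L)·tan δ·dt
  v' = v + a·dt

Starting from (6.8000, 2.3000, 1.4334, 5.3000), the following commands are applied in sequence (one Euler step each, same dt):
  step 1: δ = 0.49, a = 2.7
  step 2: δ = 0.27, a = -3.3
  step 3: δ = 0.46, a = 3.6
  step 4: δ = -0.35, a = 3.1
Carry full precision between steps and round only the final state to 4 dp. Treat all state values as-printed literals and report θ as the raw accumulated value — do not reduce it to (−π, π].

after step 1 (δ=0.49, a=2.7): (6.908887, 3.087508, 1.558119, 5.705000)
after step 2 (δ=0.27, a=-3.3): (6.919735, 3.943189, 1.627776, 5.210000)
after step 3 (δ=0.46, a=3.6): (6.875230, 4.723421, 1.741657, 5.750000)
after step 4 (δ=-0.35, a=3.1): (6.728579, 5.573362, 1.649057, 6.215000)

(6.7286, 5.5734, 1.6491, 6.2150)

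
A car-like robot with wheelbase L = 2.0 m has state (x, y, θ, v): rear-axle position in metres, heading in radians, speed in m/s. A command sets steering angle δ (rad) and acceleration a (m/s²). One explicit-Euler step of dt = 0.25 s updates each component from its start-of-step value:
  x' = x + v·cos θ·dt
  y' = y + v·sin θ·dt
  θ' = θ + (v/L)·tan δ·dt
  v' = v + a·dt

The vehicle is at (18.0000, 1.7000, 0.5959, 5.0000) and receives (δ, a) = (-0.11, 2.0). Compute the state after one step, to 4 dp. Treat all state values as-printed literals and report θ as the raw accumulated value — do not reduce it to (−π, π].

x' = 18.0000 + 5.0000·cos(0.5959)·0.25 = 19.0346
y' = 1.7000 + 5.0000·sin(0.5959)·0.25 = 2.4016
θ' = 0.5959 + (5.0000/2.0)·tan(-0.11)·0.25 = 0.5269
v' = 5.0000 + 2.0000·0.25 = 5.5000

(19.0346, 2.4016, 0.5269, 5.5000)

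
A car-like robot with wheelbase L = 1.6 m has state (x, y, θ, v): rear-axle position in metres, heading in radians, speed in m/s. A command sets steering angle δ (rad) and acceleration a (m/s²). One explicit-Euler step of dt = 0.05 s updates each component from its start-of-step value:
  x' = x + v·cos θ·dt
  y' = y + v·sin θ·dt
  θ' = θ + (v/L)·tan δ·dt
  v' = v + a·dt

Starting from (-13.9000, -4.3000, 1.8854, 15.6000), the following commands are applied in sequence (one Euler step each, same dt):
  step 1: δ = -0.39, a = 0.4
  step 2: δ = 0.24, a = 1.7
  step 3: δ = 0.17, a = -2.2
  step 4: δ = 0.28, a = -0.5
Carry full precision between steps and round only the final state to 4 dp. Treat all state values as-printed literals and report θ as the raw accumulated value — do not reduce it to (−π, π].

after step 1 (δ=-0.39, a=0.4): (-14.141363, -3.558283, 1.685011, 15.620000)
after step 2 (δ=0.24, a=1.7): (-14.230371, -2.782372, 1.804463, 15.705000)
after step 3 (δ=0.17, a=-2.2): (-14.412192, -2.018462, 1.888709, 15.595000)
after step 4 (δ=0.28, a=-0.5): (-14.655930, -1.277785, 2.028847, 15.570000)

(-14.6559, -1.2778, 2.0288, 15.5700)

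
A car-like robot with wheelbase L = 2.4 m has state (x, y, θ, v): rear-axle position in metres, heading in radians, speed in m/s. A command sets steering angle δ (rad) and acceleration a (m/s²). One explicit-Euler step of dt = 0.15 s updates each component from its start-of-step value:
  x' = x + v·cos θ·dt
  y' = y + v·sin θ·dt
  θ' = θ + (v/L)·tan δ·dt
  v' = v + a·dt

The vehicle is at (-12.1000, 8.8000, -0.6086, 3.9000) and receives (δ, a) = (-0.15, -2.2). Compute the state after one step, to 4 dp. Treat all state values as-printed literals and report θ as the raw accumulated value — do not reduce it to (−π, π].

(-11.6200, 8.4655, -0.6454, 3.5700)

x' = -12.1000 + 3.9000·cos(-0.6086)·0.15 = -11.6200
y' = 8.8000 + 3.9000·sin(-0.6086)·0.15 = 8.4655
θ' = -0.6086 + (3.9000/2.4)·tan(-0.15)·0.15 = -0.6454
v' = 3.9000 − 2.2000·0.15 = 3.5700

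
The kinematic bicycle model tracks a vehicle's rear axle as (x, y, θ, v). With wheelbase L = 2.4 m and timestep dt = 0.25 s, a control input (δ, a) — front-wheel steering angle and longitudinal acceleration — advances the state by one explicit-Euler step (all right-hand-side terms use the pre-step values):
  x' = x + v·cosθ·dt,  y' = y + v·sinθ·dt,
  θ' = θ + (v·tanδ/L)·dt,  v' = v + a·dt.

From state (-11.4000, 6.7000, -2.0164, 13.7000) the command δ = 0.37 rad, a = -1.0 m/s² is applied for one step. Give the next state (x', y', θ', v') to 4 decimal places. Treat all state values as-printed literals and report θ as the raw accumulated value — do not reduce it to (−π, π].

x' = -11.4000 + 13.7000·cos(-2.0164)·0.25 = -12.8762
y' = 6.7000 + 13.7000·sin(-2.0164)·0.25 = 3.6094
θ' = -2.0164 + (13.7000/2.4)·tan(0.37)·0.25 = -1.4629
v' = 13.7000 − 1.0000·0.25 = 13.4500

(-12.8762, 3.6094, -1.4629, 13.4500)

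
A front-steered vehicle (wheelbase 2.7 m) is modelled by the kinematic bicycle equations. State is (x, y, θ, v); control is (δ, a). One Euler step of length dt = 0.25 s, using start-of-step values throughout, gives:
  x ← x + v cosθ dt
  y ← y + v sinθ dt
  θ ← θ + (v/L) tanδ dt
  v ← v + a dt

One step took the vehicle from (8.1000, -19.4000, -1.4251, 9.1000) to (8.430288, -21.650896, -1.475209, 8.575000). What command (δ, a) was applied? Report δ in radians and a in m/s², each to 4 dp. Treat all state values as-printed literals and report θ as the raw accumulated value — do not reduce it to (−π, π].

a = (v'−v)/dt = (-0.525000)/0.25 = -2.1000
Δθ = θ'−θ = -0.050109;  (v·dt/L) = 9.1000·0.25/2.7 = 0.842593
tan δ = Δθ·L/(v·dt) = -0.059470  →  δ = -0.0594

δ = -0.0594, a = -2.1000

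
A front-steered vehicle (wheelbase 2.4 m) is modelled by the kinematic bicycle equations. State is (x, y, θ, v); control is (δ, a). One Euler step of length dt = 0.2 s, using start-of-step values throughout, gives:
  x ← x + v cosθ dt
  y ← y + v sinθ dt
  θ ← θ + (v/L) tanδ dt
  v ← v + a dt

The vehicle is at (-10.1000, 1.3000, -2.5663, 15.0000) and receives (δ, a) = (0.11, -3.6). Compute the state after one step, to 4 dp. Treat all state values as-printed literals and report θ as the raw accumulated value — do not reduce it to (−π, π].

(-12.6171, -0.3322, -2.4282, 14.2800)

x' = -10.1000 + 15.0000·cos(-2.5663)·0.2 = -12.6171
y' = 1.3000 + 15.0000·sin(-2.5663)·0.2 = -0.3322
θ' = -2.5663 + (15.0000/2.4)·tan(0.11)·0.2 = -2.4282
v' = 15.0000 − 3.6000·0.2 = 14.2800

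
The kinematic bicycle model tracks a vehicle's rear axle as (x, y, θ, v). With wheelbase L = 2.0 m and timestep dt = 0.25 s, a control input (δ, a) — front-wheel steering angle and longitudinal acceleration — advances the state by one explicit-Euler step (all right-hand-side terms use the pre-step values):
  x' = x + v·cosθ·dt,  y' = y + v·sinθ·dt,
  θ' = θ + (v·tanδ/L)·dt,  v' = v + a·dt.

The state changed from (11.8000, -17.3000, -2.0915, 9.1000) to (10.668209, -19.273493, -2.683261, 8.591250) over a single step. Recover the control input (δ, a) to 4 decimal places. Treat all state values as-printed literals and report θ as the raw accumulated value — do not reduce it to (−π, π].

δ = -0.4797, a = -2.0350

a = (v'−v)/dt = (-0.508750)/0.25 = -2.0350
Δθ = θ'−θ = -0.591761;  (v·dt/L) = 9.1000·0.25/2.0 = 1.137500
tan δ = Δθ·L/(v·dt) = -0.520229  →  δ = -0.4797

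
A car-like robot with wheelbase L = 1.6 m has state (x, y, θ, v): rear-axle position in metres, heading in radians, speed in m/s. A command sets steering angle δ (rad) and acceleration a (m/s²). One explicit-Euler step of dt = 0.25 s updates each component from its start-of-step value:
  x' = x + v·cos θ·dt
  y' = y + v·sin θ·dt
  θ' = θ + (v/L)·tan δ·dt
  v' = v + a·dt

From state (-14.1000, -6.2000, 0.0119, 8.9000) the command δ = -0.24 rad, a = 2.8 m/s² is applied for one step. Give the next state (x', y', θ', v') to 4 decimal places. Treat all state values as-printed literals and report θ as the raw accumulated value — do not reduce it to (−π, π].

(-11.8752, -6.1735, -0.3284, 9.6000)

x' = -14.1000 + 8.9000·cos(0.0119)·0.25 = -11.8752
y' = -6.2000 + 8.9000·sin(0.0119)·0.25 = -6.1735
θ' = 0.0119 + (8.9000/1.6)·tan(-0.24)·0.25 = -0.3284
v' = 8.9000 + 2.8000·0.25 = 9.6000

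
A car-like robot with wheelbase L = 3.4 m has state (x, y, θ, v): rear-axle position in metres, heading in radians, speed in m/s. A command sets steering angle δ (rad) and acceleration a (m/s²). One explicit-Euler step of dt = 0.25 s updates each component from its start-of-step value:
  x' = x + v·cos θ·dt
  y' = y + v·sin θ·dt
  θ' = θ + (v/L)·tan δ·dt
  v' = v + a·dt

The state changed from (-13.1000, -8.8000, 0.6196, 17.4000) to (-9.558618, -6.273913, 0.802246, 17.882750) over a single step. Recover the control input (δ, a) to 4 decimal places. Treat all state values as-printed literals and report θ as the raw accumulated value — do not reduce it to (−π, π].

δ = 0.1418, a = 1.9310

a = (v'−v)/dt = (0.482750)/0.25 = 1.9310
Δθ = θ'−θ = 0.182646;  (v·dt/L) = 17.4000·0.25/3.4 = 1.279412
tan δ = Δθ·L/(v·dt) = 0.142758  →  δ = 0.1418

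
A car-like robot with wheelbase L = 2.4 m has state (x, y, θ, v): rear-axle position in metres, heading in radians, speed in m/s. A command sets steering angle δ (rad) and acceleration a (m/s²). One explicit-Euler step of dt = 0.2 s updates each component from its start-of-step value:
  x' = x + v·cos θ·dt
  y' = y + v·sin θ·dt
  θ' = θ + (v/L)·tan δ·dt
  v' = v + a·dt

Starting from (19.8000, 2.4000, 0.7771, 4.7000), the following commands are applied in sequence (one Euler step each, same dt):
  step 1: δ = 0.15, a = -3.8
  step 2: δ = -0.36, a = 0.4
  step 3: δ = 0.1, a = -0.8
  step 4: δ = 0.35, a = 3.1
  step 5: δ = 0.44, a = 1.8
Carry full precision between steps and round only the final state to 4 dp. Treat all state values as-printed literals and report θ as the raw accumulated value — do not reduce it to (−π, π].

(22.7554, 5.3750, 1.0395, 4.8400)

after step 1 (δ=0.15, a=-3.8): (20.470173, 3.059142, 0.836295, 3.940000)
after step 2 (δ=-0.36, a=0.4): (20.998304, 3.643968, 0.712709, 4.020000)
after step 3 (δ=0.1, a=-0.8): (21.606605, 4.169692, 0.746321, 3.860000)
after step 4 (δ=0.35, a=3.1): (22.173401, 4.693835, 0.863739, 4.480000)
after step 5 (δ=0.44, a=1.8): (22.755443, 5.375043, 1.039497, 4.840000)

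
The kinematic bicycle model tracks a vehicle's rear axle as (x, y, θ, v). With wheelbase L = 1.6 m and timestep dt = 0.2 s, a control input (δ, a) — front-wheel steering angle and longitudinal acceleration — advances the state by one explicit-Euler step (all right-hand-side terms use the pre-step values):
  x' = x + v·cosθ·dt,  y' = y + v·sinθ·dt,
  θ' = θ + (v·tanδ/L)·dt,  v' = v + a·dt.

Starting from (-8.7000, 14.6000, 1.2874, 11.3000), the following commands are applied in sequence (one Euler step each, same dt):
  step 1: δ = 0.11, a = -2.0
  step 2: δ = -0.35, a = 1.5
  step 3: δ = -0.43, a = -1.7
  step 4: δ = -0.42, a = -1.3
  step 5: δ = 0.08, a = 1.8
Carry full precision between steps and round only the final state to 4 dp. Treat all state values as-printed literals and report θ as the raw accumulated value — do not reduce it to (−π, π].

after step 1 (δ=0.11, a=-2.0): (-8.068063, 16.769852, 1.443405, 10.900000)
after step 2 (δ=-0.35, a=1.5): (-7.791100, 18.932186, 0.946053, 11.200000)
after step 3 (δ=-0.43, a=-1.7): (-6.480949, 20.749081, 0.303984, 10.860000)
after step 4 (δ=-0.42, a=-1.3): (-4.408532, 21.399212, -0.302238, 10.600000)
after step 5 (δ=0.08, a=1.8): (-2.384626, 20.768178, -0.196012, 10.960000)

(-2.3846, 20.7682, -0.1960, 10.9600)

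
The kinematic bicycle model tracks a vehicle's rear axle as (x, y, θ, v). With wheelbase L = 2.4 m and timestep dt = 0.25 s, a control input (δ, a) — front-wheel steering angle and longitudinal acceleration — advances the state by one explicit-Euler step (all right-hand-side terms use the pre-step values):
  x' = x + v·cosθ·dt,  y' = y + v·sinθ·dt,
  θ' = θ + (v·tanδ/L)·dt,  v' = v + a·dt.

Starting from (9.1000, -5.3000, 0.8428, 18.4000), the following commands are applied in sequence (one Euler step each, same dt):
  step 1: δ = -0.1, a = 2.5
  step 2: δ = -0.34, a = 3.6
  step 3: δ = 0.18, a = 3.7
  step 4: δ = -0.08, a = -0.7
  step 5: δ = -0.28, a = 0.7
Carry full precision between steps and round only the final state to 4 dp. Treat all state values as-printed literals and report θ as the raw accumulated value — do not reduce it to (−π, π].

(30.9650, 3.2255, -0.4663, 20.8500)

after step 1 (δ=-0.1, a=2.5): (12.160726, -1.866058, 0.650492, 19.025000)
after step 2 (δ=-0.34, a=3.6): (15.945683, 1.014222, -0.050534, 19.925000)
after step 3 (δ=0.18, a=3.7): (20.920574, 0.762609, 0.327148, 20.850000)
after step 4 (δ=-0.08, a=-0.7): (25.856617, 2.437612, 0.153026, 20.675000)
after step 5 (δ=-0.28, a=0.7): (30.964967, 3.225484, -0.466264, 20.850000)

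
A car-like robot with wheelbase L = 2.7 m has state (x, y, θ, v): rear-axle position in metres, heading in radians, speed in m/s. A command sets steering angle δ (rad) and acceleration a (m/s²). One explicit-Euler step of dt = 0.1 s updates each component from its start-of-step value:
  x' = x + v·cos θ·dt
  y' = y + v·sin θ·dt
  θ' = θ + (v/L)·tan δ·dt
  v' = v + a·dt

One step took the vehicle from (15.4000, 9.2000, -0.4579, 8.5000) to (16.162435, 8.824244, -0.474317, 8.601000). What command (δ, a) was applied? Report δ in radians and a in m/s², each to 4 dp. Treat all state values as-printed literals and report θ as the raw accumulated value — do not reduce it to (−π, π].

δ = -0.0521, a = 1.0100

a = (v'−v)/dt = (0.101000)/0.1 = 1.0100
Δθ = θ'−θ = -0.016417;  (v·dt/L) = 8.5000·0.1/2.7 = 0.314815
tan δ = Δθ·L/(v·dt) = -0.052148  →  δ = -0.0521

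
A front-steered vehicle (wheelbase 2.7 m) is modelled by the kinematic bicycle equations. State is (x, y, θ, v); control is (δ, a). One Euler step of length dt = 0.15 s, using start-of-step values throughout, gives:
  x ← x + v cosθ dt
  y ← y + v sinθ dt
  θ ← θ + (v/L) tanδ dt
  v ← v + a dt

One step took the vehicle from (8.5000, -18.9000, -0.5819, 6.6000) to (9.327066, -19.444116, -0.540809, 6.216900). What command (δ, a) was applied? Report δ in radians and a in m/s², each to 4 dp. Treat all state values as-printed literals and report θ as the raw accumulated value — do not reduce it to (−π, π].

a = (v'−v)/dt = (-0.383100)/0.15 = -2.5540
Δθ = θ'−θ = 0.041091;  (v·dt/L) = 6.6000·0.15/2.7 = 0.366667
tan δ = Δθ·L/(v·dt) = 0.112066  →  δ = 0.1116

δ = 0.1116, a = -2.5540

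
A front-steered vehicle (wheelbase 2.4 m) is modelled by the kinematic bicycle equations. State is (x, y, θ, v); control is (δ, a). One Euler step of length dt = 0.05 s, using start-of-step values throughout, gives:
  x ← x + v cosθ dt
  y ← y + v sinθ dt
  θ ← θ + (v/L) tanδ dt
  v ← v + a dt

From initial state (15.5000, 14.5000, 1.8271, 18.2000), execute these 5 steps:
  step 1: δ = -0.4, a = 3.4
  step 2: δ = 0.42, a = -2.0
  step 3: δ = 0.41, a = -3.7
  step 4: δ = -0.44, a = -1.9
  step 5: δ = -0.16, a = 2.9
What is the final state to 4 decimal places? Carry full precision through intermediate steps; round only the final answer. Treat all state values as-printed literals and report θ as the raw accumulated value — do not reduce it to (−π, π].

after step 1 (δ=-0.4, a=3.4): (15.269309, 15.380274, 1.666791, 18.370000)
after step 2 (δ=0.42, a=-2.0): (15.181273, 16.294545, 1.837698, 18.270000)
after step 3 (δ=0.41, a=-3.7): (14.940343, 17.175700, 2.003129, 18.085000)
after step 4 (δ=-0.44, a=-1.9): (14.561471, 17.996751, 1.825753, 17.990000)
after step 5 (δ=-0.16, a=2.9): (14.334614, 18.867174, 1.765269, 18.135000)

(14.3346, 18.8672, 1.7653, 18.1350)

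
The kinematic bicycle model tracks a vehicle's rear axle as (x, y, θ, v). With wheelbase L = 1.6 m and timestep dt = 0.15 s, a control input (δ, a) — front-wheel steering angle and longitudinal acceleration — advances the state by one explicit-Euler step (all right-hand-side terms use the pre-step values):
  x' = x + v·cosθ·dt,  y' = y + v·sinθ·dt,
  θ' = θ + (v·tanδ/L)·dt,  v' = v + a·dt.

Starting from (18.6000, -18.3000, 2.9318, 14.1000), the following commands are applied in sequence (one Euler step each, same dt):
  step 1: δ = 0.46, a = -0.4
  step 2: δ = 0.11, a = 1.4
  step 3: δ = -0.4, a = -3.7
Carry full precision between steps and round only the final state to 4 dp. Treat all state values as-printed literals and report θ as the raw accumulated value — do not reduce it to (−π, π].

(12.8551, -19.9564, 3.1673, 13.6950)

after step 1 (δ=0.46, a=-0.4): (16.531373, -17.859536, 3.586721, 14.040000)
after step 2 (δ=0.11, a=1.4): (14.630592, -18.766325, 3.732096, 14.250000)
after step 3 (δ=-0.4, a=-3.7): (12.855055, -19.956440, 3.167270, 13.695000)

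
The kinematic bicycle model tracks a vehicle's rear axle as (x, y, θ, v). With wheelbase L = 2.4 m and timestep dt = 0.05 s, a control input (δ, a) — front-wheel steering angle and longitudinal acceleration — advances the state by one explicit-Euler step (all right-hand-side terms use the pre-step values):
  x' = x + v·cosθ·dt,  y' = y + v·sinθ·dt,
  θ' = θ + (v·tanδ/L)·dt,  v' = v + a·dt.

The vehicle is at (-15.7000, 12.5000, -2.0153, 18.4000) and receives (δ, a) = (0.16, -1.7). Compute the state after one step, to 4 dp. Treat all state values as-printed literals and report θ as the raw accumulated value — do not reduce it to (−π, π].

(-16.0956, 11.6694, -1.9534, 18.3150)

x' = -15.7000 + 18.4000·cos(-2.0153)·0.05 = -16.0956
y' = 12.5000 + 18.4000·sin(-2.0153)·0.05 = 11.6694
θ' = -2.0153 + (18.4000/2.4)·tan(0.16)·0.05 = -1.9534
v' = 18.4000 − 1.7000·0.05 = 18.3150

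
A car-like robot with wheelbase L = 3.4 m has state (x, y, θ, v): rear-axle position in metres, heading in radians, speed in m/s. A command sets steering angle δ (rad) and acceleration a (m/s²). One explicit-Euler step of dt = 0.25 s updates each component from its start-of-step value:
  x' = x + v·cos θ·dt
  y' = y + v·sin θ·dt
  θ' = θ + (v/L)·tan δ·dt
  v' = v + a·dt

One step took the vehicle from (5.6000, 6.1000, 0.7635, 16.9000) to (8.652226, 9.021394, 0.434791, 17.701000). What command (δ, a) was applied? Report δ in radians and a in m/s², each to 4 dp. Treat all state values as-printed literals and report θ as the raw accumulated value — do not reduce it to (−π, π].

δ = -0.2586, a = 3.2040

a = (v'−v)/dt = (0.801000)/0.25 = 3.2040
Δθ = θ'−θ = -0.328709;  (v·dt/L) = 16.9000·0.25/3.4 = 1.242647
tan δ = Δθ·L/(v·dt) = -0.264523  →  δ = -0.2586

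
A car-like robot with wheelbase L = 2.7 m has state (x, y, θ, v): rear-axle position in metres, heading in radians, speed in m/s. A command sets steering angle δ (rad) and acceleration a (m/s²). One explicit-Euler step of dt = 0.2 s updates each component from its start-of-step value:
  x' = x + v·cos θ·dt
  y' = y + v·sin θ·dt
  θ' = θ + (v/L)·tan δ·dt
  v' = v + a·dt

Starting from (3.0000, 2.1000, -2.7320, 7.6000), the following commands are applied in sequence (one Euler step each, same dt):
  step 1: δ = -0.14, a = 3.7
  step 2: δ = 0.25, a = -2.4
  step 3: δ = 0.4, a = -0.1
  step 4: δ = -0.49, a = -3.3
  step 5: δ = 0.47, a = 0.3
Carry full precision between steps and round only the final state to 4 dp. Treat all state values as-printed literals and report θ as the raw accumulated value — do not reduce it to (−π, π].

after step 1 (δ=-0.14, a=3.7): (1.605730, 1.494682, -2.811334, 8.340000)
after step 2 (δ=0.25, a=-2.4): (0.027871, 0.953770, -2.653589, 7.860000)
after step 3 (δ=0.4, a=-0.1): (-1.360631, 0.216716, -2.407430, 7.840000)
after step 4 (δ=-0.49, a=-3.3): (-2.524701, -0.833790, -2.717190, 7.180000)
after step 5 (δ=0.47, a=0.3): (-3.833306, -1.425102, -2.447027, 7.240000)

(-3.8333, -1.4251, -2.4470, 7.2400)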